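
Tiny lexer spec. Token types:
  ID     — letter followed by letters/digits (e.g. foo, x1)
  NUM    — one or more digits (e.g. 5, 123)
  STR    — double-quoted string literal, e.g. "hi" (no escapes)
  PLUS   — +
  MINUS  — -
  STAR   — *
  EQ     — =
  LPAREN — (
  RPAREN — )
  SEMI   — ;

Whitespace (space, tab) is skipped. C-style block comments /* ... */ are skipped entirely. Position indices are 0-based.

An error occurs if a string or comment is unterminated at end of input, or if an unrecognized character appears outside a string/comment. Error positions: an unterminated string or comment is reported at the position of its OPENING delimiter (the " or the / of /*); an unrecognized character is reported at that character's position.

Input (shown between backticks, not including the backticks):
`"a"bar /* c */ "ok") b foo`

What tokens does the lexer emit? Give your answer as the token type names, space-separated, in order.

pos=0: enter STRING mode
pos=0: emit STR "a" (now at pos=3)
pos=3: emit ID 'bar' (now at pos=6)
pos=7: enter COMMENT mode (saw '/*')
exit COMMENT mode (now at pos=14)
pos=15: enter STRING mode
pos=15: emit STR "ok" (now at pos=19)
pos=19: emit RPAREN ')'
pos=21: emit ID 'b' (now at pos=22)
pos=23: emit ID 'foo' (now at pos=26)
DONE. 6 tokens: [STR, ID, STR, RPAREN, ID, ID]

Answer: STR ID STR RPAREN ID ID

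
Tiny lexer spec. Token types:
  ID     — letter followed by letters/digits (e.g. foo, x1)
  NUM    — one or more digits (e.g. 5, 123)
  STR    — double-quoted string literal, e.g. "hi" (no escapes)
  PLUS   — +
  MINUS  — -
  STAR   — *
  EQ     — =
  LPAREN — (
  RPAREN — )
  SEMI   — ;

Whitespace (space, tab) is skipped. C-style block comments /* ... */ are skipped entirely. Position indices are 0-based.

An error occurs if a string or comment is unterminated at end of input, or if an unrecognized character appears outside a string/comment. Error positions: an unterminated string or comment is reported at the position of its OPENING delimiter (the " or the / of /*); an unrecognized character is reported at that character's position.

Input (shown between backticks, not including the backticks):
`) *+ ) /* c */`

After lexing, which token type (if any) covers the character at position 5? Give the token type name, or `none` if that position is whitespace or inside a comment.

Answer: RPAREN

Derivation:
pos=0: emit RPAREN ')'
pos=2: emit STAR '*'
pos=3: emit PLUS '+'
pos=5: emit RPAREN ')'
pos=7: enter COMMENT mode (saw '/*')
exit COMMENT mode (now at pos=14)
DONE. 4 tokens: [RPAREN, STAR, PLUS, RPAREN]
Position 5: char is ')' -> RPAREN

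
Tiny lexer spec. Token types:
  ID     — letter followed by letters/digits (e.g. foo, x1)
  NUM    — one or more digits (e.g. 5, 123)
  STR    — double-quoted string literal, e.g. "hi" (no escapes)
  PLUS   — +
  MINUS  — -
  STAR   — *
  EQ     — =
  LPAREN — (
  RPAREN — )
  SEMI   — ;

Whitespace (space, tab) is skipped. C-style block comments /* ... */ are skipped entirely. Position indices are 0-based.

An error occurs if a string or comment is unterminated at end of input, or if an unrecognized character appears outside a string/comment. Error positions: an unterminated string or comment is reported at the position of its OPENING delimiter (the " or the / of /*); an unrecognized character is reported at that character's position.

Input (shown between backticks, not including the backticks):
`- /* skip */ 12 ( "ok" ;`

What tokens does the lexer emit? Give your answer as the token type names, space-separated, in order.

pos=0: emit MINUS '-'
pos=2: enter COMMENT mode (saw '/*')
exit COMMENT mode (now at pos=12)
pos=13: emit NUM '12' (now at pos=15)
pos=16: emit LPAREN '('
pos=18: enter STRING mode
pos=18: emit STR "ok" (now at pos=22)
pos=23: emit SEMI ';'
DONE. 5 tokens: [MINUS, NUM, LPAREN, STR, SEMI]

Answer: MINUS NUM LPAREN STR SEMI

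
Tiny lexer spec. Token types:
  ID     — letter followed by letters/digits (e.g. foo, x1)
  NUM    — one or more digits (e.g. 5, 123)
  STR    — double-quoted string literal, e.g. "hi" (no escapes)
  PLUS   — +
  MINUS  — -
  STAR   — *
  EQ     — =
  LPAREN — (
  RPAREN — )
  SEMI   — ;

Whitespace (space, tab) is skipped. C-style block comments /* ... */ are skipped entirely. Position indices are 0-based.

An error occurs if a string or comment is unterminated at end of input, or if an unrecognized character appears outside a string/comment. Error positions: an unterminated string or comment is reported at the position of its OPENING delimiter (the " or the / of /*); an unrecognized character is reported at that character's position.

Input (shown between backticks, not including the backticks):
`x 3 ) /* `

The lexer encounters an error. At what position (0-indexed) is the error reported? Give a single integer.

pos=0: emit ID 'x' (now at pos=1)
pos=2: emit NUM '3' (now at pos=3)
pos=4: emit RPAREN ')'
pos=6: enter COMMENT mode (saw '/*')
pos=6: ERROR — unterminated comment (reached EOF)

Answer: 6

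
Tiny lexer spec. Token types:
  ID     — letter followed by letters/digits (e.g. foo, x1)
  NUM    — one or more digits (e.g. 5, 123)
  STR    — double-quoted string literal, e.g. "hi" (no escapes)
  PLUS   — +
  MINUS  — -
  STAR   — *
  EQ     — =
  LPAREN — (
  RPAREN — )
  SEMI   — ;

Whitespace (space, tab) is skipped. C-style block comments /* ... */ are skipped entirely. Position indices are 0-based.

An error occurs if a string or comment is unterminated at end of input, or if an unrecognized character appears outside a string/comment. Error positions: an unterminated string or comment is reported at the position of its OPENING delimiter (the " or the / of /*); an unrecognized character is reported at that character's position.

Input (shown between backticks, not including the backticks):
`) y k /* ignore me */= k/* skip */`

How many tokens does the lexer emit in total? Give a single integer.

Answer: 5

Derivation:
pos=0: emit RPAREN ')'
pos=2: emit ID 'y' (now at pos=3)
pos=4: emit ID 'k' (now at pos=5)
pos=6: enter COMMENT mode (saw '/*')
exit COMMENT mode (now at pos=21)
pos=21: emit EQ '='
pos=23: emit ID 'k' (now at pos=24)
pos=24: enter COMMENT mode (saw '/*')
exit COMMENT mode (now at pos=34)
DONE. 5 tokens: [RPAREN, ID, ID, EQ, ID]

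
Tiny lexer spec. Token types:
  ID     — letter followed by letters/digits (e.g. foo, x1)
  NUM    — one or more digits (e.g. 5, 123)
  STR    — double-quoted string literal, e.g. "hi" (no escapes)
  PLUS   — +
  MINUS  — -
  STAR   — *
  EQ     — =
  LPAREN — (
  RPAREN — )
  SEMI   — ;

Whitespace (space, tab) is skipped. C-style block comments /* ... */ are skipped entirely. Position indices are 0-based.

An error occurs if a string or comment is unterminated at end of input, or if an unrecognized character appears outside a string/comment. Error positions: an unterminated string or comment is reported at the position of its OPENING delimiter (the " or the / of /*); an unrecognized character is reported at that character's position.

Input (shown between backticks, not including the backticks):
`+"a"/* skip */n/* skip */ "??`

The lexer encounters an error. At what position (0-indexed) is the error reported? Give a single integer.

pos=0: emit PLUS '+'
pos=1: enter STRING mode
pos=1: emit STR "a" (now at pos=4)
pos=4: enter COMMENT mode (saw '/*')
exit COMMENT mode (now at pos=14)
pos=14: emit ID 'n' (now at pos=15)
pos=15: enter COMMENT mode (saw '/*')
exit COMMENT mode (now at pos=25)
pos=26: enter STRING mode
pos=26: ERROR — unterminated string

Answer: 26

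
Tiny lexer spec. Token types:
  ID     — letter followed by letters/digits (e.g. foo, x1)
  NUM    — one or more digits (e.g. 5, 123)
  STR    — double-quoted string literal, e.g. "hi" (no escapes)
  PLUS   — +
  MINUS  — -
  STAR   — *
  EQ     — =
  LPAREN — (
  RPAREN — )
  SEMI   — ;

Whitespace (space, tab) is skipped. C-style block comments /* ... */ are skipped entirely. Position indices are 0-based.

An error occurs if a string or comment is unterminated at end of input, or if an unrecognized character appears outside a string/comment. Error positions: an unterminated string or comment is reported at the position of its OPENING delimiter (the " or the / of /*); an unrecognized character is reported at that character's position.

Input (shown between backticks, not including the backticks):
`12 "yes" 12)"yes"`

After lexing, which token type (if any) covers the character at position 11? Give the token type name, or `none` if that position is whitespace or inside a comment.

pos=0: emit NUM '12' (now at pos=2)
pos=3: enter STRING mode
pos=3: emit STR "yes" (now at pos=8)
pos=9: emit NUM '12' (now at pos=11)
pos=11: emit RPAREN ')'
pos=12: enter STRING mode
pos=12: emit STR "yes" (now at pos=17)
DONE. 5 tokens: [NUM, STR, NUM, RPAREN, STR]
Position 11: char is ')' -> RPAREN

Answer: RPAREN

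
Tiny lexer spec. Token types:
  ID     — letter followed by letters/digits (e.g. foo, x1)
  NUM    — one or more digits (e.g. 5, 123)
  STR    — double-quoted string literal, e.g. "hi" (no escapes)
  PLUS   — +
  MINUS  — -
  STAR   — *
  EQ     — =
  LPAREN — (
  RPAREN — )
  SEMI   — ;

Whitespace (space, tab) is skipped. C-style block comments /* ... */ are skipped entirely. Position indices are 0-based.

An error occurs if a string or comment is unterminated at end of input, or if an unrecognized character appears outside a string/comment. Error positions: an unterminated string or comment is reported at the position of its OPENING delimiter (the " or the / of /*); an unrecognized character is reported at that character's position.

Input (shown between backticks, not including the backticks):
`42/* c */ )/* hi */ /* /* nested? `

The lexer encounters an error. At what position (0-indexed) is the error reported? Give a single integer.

pos=0: emit NUM '42' (now at pos=2)
pos=2: enter COMMENT mode (saw '/*')
exit COMMENT mode (now at pos=9)
pos=10: emit RPAREN ')'
pos=11: enter COMMENT mode (saw '/*')
exit COMMENT mode (now at pos=19)
pos=20: enter COMMENT mode (saw '/*')
pos=20: ERROR — unterminated comment (reached EOF)

Answer: 20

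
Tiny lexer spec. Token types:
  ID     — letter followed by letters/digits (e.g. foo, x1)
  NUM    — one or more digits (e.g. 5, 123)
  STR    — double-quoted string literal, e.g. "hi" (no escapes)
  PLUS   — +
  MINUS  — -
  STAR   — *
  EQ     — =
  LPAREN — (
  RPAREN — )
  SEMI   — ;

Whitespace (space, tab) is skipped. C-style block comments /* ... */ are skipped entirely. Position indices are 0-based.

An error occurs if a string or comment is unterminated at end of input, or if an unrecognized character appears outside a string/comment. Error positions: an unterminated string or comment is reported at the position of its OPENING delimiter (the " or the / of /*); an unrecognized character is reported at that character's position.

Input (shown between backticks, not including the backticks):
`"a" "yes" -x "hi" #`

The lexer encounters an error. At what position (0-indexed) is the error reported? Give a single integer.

pos=0: enter STRING mode
pos=0: emit STR "a" (now at pos=3)
pos=4: enter STRING mode
pos=4: emit STR "yes" (now at pos=9)
pos=10: emit MINUS '-'
pos=11: emit ID 'x' (now at pos=12)
pos=13: enter STRING mode
pos=13: emit STR "hi" (now at pos=17)
pos=18: ERROR — unrecognized char '#'

Answer: 18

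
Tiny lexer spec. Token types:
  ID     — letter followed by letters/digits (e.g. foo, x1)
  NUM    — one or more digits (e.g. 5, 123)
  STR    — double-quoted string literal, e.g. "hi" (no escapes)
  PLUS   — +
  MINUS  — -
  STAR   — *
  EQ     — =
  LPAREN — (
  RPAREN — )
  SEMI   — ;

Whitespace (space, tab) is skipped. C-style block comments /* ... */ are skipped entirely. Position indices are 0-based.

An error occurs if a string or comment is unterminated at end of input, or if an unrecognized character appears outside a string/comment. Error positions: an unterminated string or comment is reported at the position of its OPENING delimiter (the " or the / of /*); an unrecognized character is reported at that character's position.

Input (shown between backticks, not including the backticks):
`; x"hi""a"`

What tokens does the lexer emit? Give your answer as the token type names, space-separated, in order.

pos=0: emit SEMI ';'
pos=2: emit ID 'x' (now at pos=3)
pos=3: enter STRING mode
pos=3: emit STR "hi" (now at pos=7)
pos=7: enter STRING mode
pos=7: emit STR "a" (now at pos=10)
DONE. 4 tokens: [SEMI, ID, STR, STR]

Answer: SEMI ID STR STR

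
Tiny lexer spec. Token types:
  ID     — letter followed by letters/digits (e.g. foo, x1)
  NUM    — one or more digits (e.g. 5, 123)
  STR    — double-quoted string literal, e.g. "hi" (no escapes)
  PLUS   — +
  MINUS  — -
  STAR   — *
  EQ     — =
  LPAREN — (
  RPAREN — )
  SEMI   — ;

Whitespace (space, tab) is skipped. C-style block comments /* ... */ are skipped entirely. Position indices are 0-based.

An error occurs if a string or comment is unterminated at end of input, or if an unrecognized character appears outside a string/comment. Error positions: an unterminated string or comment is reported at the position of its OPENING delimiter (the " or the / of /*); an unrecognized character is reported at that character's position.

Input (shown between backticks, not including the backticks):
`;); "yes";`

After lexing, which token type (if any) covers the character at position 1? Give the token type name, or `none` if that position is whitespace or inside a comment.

pos=0: emit SEMI ';'
pos=1: emit RPAREN ')'
pos=2: emit SEMI ';'
pos=4: enter STRING mode
pos=4: emit STR "yes" (now at pos=9)
pos=9: emit SEMI ';'
DONE. 5 tokens: [SEMI, RPAREN, SEMI, STR, SEMI]
Position 1: char is ')' -> RPAREN

Answer: RPAREN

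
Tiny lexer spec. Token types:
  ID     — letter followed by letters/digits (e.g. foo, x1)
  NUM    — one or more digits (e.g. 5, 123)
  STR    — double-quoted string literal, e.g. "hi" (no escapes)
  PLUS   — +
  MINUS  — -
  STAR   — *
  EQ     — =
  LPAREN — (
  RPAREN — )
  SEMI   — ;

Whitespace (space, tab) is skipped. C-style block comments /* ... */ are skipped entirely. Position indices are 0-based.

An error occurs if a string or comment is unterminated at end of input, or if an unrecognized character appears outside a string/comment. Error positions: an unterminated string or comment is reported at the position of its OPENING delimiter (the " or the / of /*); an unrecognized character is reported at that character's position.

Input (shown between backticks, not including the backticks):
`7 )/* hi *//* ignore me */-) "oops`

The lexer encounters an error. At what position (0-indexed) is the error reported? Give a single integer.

pos=0: emit NUM '7' (now at pos=1)
pos=2: emit RPAREN ')'
pos=3: enter COMMENT mode (saw '/*')
exit COMMENT mode (now at pos=11)
pos=11: enter COMMENT mode (saw '/*')
exit COMMENT mode (now at pos=26)
pos=26: emit MINUS '-'
pos=27: emit RPAREN ')'
pos=29: enter STRING mode
pos=29: ERROR — unterminated string

Answer: 29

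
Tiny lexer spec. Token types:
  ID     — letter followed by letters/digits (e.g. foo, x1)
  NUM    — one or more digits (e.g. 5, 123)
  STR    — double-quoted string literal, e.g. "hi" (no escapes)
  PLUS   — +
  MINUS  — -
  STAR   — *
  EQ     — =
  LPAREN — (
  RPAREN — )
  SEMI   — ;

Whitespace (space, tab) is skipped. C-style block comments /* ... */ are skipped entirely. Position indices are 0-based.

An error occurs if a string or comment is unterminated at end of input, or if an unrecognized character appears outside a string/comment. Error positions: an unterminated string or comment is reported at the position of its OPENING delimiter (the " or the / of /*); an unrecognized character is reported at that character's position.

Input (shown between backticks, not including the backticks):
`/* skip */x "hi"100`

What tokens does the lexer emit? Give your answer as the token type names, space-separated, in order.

pos=0: enter COMMENT mode (saw '/*')
exit COMMENT mode (now at pos=10)
pos=10: emit ID 'x' (now at pos=11)
pos=12: enter STRING mode
pos=12: emit STR "hi" (now at pos=16)
pos=16: emit NUM '100' (now at pos=19)
DONE. 3 tokens: [ID, STR, NUM]

Answer: ID STR NUM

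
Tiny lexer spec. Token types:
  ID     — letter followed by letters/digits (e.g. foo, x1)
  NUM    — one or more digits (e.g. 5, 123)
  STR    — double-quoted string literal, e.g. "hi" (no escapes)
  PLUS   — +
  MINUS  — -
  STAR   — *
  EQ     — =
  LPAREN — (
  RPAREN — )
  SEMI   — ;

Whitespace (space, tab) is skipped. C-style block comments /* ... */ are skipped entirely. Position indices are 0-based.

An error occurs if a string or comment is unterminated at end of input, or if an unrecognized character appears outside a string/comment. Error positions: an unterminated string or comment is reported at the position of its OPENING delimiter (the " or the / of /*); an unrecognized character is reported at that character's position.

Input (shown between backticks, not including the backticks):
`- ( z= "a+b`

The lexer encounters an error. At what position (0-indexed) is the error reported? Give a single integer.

Answer: 7

Derivation:
pos=0: emit MINUS '-'
pos=2: emit LPAREN '('
pos=4: emit ID 'z' (now at pos=5)
pos=5: emit EQ '='
pos=7: enter STRING mode
pos=7: ERROR — unterminated string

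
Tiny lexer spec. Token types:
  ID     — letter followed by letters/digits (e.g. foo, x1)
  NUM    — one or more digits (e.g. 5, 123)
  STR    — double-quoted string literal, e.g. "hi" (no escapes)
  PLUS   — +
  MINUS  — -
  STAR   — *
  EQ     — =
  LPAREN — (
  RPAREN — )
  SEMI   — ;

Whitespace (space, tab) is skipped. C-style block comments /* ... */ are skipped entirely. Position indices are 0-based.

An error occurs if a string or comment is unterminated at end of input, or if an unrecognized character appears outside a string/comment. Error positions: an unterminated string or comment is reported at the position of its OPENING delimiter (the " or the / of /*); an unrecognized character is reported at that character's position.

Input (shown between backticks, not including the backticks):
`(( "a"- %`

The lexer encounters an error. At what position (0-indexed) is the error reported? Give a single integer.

pos=0: emit LPAREN '('
pos=1: emit LPAREN '('
pos=3: enter STRING mode
pos=3: emit STR "a" (now at pos=6)
pos=6: emit MINUS '-'
pos=8: ERROR — unrecognized char '%'

Answer: 8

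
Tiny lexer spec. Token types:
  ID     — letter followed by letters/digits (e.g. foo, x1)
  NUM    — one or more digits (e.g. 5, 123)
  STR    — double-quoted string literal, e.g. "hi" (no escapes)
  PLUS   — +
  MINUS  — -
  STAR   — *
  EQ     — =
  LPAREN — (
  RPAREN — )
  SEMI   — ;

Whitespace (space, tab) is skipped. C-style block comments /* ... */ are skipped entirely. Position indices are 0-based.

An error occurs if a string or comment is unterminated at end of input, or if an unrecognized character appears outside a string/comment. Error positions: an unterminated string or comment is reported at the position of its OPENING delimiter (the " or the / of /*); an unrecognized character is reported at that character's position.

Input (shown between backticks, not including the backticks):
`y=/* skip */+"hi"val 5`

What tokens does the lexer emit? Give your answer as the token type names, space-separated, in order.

Answer: ID EQ PLUS STR ID NUM

Derivation:
pos=0: emit ID 'y' (now at pos=1)
pos=1: emit EQ '='
pos=2: enter COMMENT mode (saw '/*')
exit COMMENT mode (now at pos=12)
pos=12: emit PLUS '+'
pos=13: enter STRING mode
pos=13: emit STR "hi" (now at pos=17)
pos=17: emit ID 'val' (now at pos=20)
pos=21: emit NUM '5' (now at pos=22)
DONE. 6 tokens: [ID, EQ, PLUS, STR, ID, NUM]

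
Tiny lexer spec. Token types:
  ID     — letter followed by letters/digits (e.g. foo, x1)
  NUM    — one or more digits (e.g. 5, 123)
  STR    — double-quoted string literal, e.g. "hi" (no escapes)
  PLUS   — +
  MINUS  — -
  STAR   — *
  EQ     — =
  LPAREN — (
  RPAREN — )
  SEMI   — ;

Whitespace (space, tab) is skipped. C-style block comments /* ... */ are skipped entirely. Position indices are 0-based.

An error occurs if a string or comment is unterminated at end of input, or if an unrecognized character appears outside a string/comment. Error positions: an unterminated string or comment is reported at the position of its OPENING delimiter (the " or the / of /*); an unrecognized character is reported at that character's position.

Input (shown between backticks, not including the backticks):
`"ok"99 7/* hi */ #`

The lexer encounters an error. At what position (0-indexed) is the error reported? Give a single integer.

Answer: 17

Derivation:
pos=0: enter STRING mode
pos=0: emit STR "ok" (now at pos=4)
pos=4: emit NUM '99' (now at pos=6)
pos=7: emit NUM '7' (now at pos=8)
pos=8: enter COMMENT mode (saw '/*')
exit COMMENT mode (now at pos=16)
pos=17: ERROR — unrecognized char '#'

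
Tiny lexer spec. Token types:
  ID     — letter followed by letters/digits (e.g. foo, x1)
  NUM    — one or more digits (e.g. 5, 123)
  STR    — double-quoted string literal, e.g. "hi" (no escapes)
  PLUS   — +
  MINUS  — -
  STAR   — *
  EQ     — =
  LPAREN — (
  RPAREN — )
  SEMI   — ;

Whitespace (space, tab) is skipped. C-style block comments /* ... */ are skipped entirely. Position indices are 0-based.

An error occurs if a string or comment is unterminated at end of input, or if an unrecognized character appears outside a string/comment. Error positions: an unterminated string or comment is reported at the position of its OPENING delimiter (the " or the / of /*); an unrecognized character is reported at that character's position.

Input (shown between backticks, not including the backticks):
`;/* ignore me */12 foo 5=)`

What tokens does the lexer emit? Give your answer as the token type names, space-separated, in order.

pos=0: emit SEMI ';'
pos=1: enter COMMENT mode (saw '/*')
exit COMMENT mode (now at pos=16)
pos=16: emit NUM '12' (now at pos=18)
pos=19: emit ID 'foo' (now at pos=22)
pos=23: emit NUM '5' (now at pos=24)
pos=24: emit EQ '='
pos=25: emit RPAREN ')'
DONE. 6 tokens: [SEMI, NUM, ID, NUM, EQ, RPAREN]

Answer: SEMI NUM ID NUM EQ RPAREN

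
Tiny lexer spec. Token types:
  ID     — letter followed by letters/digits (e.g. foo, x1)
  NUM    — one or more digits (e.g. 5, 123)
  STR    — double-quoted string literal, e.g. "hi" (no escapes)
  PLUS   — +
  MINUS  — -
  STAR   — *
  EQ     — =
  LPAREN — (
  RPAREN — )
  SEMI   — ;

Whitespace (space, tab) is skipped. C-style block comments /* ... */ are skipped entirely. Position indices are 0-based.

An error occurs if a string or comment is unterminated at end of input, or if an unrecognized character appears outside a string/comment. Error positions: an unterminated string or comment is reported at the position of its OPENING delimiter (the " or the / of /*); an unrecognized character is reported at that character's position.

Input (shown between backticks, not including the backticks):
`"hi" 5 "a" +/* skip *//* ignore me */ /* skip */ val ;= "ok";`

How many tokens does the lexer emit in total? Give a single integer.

Answer: 9

Derivation:
pos=0: enter STRING mode
pos=0: emit STR "hi" (now at pos=4)
pos=5: emit NUM '5' (now at pos=6)
pos=7: enter STRING mode
pos=7: emit STR "a" (now at pos=10)
pos=11: emit PLUS '+'
pos=12: enter COMMENT mode (saw '/*')
exit COMMENT mode (now at pos=22)
pos=22: enter COMMENT mode (saw '/*')
exit COMMENT mode (now at pos=37)
pos=38: enter COMMENT mode (saw '/*')
exit COMMENT mode (now at pos=48)
pos=49: emit ID 'val' (now at pos=52)
pos=53: emit SEMI ';'
pos=54: emit EQ '='
pos=56: enter STRING mode
pos=56: emit STR "ok" (now at pos=60)
pos=60: emit SEMI ';'
DONE. 9 tokens: [STR, NUM, STR, PLUS, ID, SEMI, EQ, STR, SEMI]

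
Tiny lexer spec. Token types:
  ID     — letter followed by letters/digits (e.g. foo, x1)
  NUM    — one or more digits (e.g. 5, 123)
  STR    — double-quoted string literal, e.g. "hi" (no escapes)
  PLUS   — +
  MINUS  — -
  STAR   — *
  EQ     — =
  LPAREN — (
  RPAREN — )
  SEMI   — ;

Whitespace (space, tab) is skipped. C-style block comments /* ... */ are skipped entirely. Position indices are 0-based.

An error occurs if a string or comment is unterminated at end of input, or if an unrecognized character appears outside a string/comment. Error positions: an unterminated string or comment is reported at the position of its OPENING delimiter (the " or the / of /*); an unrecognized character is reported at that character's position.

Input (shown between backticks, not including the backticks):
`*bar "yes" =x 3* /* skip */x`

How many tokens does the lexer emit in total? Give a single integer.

pos=0: emit STAR '*'
pos=1: emit ID 'bar' (now at pos=4)
pos=5: enter STRING mode
pos=5: emit STR "yes" (now at pos=10)
pos=11: emit EQ '='
pos=12: emit ID 'x' (now at pos=13)
pos=14: emit NUM '3' (now at pos=15)
pos=15: emit STAR '*'
pos=17: enter COMMENT mode (saw '/*')
exit COMMENT mode (now at pos=27)
pos=27: emit ID 'x' (now at pos=28)
DONE. 8 tokens: [STAR, ID, STR, EQ, ID, NUM, STAR, ID]

Answer: 8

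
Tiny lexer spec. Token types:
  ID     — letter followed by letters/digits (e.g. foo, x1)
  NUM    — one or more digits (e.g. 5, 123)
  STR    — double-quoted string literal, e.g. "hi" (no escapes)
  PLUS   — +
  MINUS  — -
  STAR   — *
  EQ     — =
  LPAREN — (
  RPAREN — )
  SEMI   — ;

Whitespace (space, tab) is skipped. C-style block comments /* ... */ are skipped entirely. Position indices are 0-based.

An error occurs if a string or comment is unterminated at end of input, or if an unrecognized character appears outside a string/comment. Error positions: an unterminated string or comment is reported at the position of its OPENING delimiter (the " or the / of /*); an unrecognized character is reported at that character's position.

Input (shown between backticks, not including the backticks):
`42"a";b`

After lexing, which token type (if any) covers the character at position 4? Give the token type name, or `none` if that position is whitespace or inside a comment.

Answer: STR

Derivation:
pos=0: emit NUM '42' (now at pos=2)
pos=2: enter STRING mode
pos=2: emit STR "a" (now at pos=5)
pos=5: emit SEMI ';'
pos=6: emit ID 'b' (now at pos=7)
DONE. 4 tokens: [NUM, STR, SEMI, ID]
Position 4: char is '"' -> STR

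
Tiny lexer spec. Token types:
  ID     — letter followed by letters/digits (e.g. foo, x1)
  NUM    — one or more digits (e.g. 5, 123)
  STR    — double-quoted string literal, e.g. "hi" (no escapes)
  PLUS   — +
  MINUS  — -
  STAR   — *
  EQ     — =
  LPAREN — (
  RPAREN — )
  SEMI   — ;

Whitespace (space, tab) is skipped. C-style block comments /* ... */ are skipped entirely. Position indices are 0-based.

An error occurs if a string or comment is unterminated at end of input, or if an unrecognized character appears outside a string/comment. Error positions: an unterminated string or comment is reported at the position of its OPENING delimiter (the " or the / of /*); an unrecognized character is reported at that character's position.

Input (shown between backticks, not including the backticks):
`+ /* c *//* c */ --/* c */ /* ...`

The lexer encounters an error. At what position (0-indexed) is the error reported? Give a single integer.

pos=0: emit PLUS '+'
pos=2: enter COMMENT mode (saw '/*')
exit COMMENT mode (now at pos=9)
pos=9: enter COMMENT mode (saw '/*')
exit COMMENT mode (now at pos=16)
pos=17: emit MINUS '-'
pos=18: emit MINUS '-'
pos=19: enter COMMENT mode (saw '/*')
exit COMMENT mode (now at pos=26)
pos=27: enter COMMENT mode (saw '/*')
pos=27: ERROR — unterminated comment (reached EOF)

Answer: 27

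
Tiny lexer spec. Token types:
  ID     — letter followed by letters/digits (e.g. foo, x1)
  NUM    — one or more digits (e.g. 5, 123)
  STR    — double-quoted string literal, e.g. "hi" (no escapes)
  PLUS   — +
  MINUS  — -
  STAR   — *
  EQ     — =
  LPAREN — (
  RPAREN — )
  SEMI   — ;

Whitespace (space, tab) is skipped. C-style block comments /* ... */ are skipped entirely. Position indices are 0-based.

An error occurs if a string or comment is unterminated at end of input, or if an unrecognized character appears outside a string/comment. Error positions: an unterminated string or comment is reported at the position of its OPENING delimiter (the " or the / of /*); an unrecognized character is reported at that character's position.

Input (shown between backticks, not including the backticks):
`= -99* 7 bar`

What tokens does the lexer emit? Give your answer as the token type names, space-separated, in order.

pos=0: emit EQ '='
pos=2: emit MINUS '-'
pos=3: emit NUM '99' (now at pos=5)
pos=5: emit STAR '*'
pos=7: emit NUM '7' (now at pos=8)
pos=9: emit ID 'bar' (now at pos=12)
DONE. 6 tokens: [EQ, MINUS, NUM, STAR, NUM, ID]

Answer: EQ MINUS NUM STAR NUM ID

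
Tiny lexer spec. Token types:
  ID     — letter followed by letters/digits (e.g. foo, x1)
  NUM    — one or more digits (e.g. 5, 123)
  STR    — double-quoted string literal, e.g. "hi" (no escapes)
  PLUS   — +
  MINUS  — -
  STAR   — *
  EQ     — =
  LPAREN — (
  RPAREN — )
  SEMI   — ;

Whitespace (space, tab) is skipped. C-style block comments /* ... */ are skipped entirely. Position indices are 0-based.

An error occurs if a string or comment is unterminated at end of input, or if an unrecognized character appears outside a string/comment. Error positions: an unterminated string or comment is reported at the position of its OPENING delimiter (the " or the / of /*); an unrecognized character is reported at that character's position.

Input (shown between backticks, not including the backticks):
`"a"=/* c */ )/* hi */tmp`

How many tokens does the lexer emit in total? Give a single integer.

Answer: 4

Derivation:
pos=0: enter STRING mode
pos=0: emit STR "a" (now at pos=3)
pos=3: emit EQ '='
pos=4: enter COMMENT mode (saw '/*')
exit COMMENT mode (now at pos=11)
pos=12: emit RPAREN ')'
pos=13: enter COMMENT mode (saw '/*')
exit COMMENT mode (now at pos=21)
pos=21: emit ID 'tmp' (now at pos=24)
DONE. 4 tokens: [STR, EQ, RPAREN, ID]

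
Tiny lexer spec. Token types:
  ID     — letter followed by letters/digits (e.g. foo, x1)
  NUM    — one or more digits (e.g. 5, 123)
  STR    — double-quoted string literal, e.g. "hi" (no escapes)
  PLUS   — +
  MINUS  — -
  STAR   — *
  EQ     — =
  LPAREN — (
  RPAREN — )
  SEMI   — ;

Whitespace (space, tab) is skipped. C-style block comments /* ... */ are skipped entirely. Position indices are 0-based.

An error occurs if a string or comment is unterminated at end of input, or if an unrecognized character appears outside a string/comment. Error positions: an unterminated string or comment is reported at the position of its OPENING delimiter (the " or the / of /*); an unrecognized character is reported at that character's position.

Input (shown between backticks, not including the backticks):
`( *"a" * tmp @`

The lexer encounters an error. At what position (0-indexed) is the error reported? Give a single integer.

pos=0: emit LPAREN '('
pos=2: emit STAR '*'
pos=3: enter STRING mode
pos=3: emit STR "a" (now at pos=6)
pos=7: emit STAR '*'
pos=9: emit ID 'tmp' (now at pos=12)
pos=13: ERROR — unrecognized char '@'

Answer: 13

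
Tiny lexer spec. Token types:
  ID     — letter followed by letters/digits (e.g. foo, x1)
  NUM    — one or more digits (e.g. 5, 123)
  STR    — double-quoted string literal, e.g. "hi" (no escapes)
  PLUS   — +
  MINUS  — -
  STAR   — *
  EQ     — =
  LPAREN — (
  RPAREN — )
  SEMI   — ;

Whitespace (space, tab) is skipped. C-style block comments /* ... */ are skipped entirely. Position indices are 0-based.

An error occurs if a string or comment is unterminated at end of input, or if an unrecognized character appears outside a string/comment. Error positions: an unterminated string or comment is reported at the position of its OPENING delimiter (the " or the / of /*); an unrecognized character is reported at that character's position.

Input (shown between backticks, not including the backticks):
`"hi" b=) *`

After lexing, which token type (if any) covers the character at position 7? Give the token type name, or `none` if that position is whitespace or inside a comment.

Answer: RPAREN

Derivation:
pos=0: enter STRING mode
pos=0: emit STR "hi" (now at pos=4)
pos=5: emit ID 'b' (now at pos=6)
pos=6: emit EQ '='
pos=7: emit RPAREN ')'
pos=9: emit STAR '*'
DONE. 5 tokens: [STR, ID, EQ, RPAREN, STAR]
Position 7: char is ')' -> RPAREN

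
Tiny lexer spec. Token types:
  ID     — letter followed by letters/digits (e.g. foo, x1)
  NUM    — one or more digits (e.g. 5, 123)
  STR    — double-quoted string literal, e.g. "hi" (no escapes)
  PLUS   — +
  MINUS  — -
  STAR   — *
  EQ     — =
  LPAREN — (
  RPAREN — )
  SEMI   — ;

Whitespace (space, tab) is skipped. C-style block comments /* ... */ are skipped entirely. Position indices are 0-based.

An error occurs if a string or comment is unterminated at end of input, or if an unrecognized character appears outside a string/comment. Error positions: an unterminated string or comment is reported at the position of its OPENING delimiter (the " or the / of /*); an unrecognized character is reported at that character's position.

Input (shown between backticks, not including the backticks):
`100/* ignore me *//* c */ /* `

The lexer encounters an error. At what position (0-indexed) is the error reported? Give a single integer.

pos=0: emit NUM '100' (now at pos=3)
pos=3: enter COMMENT mode (saw '/*')
exit COMMENT mode (now at pos=18)
pos=18: enter COMMENT mode (saw '/*')
exit COMMENT mode (now at pos=25)
pos=26: enter COMMENT mode (saw '/*')
pos=26: ERROR — unterminated comment (reached EOF)

Answer: 26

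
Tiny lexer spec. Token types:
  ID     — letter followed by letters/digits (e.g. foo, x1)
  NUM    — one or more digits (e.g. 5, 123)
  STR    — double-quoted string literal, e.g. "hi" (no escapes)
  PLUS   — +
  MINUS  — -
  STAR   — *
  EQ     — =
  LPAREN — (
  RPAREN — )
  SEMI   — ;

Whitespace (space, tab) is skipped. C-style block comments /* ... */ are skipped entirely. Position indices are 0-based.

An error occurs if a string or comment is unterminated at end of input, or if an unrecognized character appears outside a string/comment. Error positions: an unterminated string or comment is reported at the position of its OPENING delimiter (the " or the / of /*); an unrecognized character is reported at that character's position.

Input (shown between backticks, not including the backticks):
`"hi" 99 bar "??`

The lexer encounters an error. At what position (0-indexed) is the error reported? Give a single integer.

pos=0: enter STRING mode
pos=0: emit STR "hi" (now at pos=4)
pos=5: emit NUM '99' (now at pos=7)
pos=8: emit ID 'bar' (now at pos=11)
pos=12: enter STRING mode
pos=12: ERROR — unterminated string

Answer: 12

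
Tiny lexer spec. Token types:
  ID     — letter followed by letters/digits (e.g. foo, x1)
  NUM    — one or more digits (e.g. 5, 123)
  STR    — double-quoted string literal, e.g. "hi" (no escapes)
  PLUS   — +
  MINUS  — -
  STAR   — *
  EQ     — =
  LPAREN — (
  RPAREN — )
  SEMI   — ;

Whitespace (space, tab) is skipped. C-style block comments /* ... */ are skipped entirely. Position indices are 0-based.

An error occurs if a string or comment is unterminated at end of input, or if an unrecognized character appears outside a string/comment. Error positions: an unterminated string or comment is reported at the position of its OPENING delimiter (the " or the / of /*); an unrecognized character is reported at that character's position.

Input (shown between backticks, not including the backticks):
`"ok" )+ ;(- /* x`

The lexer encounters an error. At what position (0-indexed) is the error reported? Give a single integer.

pos=0: enter STRING mode
pos=0: emit STR "ok" (now at pos=4)
pos=5: emit RPAREN ')'
pos=6: emit PLUS '+'
pos=8: emit SEMI ';'
pos=9: emit LPAREN '('
pos=10: emit MINUS '-'
pos=12: enter COMMENT mode (saw '/*')
pos=12: ERROR — unterminated comment (reached EOF)

Answer: 12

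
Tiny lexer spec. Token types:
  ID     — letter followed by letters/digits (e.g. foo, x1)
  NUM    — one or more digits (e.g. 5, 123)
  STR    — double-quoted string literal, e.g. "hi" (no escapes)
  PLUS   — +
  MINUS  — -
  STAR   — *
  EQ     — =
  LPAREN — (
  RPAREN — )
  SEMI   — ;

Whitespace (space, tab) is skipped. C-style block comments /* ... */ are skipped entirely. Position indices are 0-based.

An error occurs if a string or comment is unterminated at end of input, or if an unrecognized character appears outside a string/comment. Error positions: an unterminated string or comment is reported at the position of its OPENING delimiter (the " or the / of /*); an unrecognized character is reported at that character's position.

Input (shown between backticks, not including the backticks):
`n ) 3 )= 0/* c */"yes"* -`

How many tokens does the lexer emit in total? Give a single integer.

pos=0: emit ID 'n' (now at pos=1)
pos=2: emit RPAREN ')'
pos=4: emit NUM '3' (now at pos=5)
pos=6: emit RPAREN ')'
pos=7: emit EQ '='
pos=9: emit NUM '0' (now at pos=10)
pos=10: enter COMMENT mode (saw '/*')
exit COMMENT mode (now at pos=17)
pos=17: enter STRING mode
pos=17: emit STR "yes" (now at pos=22)
pos=22: emit STAR '*'
pos=24: emit MINUS '-'
DONE. 9 tokens: [ID, RPAREN, NUM, RPAREN, EQ, NUM, STR, STAR, MINUS]

Answer: 9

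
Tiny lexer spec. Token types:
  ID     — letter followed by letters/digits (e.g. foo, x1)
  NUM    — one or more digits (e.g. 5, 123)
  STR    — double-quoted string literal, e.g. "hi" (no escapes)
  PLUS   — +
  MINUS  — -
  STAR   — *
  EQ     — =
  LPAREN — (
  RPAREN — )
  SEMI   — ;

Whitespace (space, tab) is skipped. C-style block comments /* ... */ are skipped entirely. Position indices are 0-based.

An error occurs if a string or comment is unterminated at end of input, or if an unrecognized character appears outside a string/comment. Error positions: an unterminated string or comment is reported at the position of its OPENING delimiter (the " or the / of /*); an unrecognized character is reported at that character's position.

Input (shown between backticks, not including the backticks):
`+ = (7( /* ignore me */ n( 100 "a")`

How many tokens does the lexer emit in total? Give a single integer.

pos=0: emit PLUS '+'
pos=2: emit EQ '='
pos=4: emit LPAREN '('
pos=5: emit NUM '7' (now at pos=6)
pos=6: emit LPAREN '('
pos=8: enter COMMENT mode (saw '/*')
exit COMMENT mode (now at pos=23)
pos=24: emit ID 'n' (now at pos=25)
pos=25: emit LPAREN '('
pos=27: emit NUM '100' (now at pos=30)
pos=31: enter STRING mode
pos=31: emit STR "a" (now at pos=34)
pos=34: emit RPAREN ')'
DONE. 10 tokens: [PLUS, EQ, LPAREN, NUM, LPAREN, ID, LPAREN, NUM, STR, RPAREN]

Answer: 10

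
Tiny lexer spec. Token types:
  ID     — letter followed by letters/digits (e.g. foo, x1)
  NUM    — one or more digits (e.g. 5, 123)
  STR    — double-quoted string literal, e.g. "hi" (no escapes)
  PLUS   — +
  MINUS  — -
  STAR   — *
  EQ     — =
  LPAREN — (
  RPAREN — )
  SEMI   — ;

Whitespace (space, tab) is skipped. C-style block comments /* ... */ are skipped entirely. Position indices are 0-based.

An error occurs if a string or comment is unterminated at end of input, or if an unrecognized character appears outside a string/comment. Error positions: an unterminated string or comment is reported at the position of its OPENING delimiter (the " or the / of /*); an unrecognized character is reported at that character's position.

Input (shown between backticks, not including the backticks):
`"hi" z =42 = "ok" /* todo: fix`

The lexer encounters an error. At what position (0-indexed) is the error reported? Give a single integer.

pos=0: enter STRING mode
pos=0: emit STR "hi" (now at pos=4)
pos=5: emit ID 'z' (now at pos=6)
pos=7: emit EQ '='
pos=8: emit NUM '42' (now at pos=10)
pos=11: emit EQ '='
pos=13: enter STRING mode
pos=13: emit STR "ok" (now at pos=17)
pos=18: enter COMMENT mode (saw '/*')
pos=18: ERROR — unterminated comment (reached EOF)

Answer: 18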